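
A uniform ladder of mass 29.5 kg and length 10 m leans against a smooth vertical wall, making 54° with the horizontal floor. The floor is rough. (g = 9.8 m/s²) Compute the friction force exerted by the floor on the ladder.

Torques about the foot: N_wall · 10 sin 54° = 29.5×9.8×5 cos 54° → N_wall = 105.02 N.
ΣF_x = 0: f_floor = N_wall = 105.02 N.

f ≈ 105 N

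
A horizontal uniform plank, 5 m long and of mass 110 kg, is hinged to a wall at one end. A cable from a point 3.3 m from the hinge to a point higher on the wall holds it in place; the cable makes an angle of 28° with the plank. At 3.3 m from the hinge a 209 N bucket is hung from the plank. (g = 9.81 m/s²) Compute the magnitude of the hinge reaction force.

|H| ≈ 1950 N

Take torques about the hinge: T sin 28° · 3.3 = 110×9.81×2.5 + 209×3.3 = 3387.5 N·m.
So T = 3387.5 / (0.4695 × 3.3) = 2186.5 N.
ΣF_x = 0: H_x = T cos 28° = 1930.6 N.
ΣF_y = 0: H_y = (110×9.81 + 209) − T sin 28° = 1288.1 − 1026.5 = 261.6 N.
|H| = √(H_x² + H_y²) = √((1930.6)² + (261.6)²) = 1948.2 N.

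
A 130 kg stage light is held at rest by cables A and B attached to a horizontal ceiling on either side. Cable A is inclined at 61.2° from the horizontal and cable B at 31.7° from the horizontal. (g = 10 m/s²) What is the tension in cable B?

Weight W = 130 × 10 = 1300 N acts straight down.
Horizontal: T_A cos 61.2° = T_B cos 31.7°  →  T_A = 1.766 T_B.
Vertical: T_A sin 61.2° + T_B sin 31.7° = 1300.
Substituting the horizontal relation into the vertical equation gives 2.073 T_B = 1300, so T_B = 627.1 N.

T_B ≈ 627 N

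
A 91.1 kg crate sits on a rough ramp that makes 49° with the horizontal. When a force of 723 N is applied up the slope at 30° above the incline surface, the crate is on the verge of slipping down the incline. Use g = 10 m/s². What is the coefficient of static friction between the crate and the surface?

μ ≈ 0.260

On the verge of sliding down the incline, friction is at its maximum μN and acts up the slope.
Perpendicular to incline: N = W cos 49° − P sin 30° = 597.7 − 361.5 = 236.2 N.
Along incline: P cos 30° + μN = W sin 49° → μ = (W sin 49° − P cos 30°) / N = 0.26.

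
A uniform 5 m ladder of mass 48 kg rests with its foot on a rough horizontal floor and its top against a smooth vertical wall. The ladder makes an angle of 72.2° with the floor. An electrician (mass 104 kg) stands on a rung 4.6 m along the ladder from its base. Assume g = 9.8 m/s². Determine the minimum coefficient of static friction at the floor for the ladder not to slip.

μ_min ≈ 0.253

ΣF_y = 0: N_floor = 48×9.8 + 104×9.8 = 1489.6 N.
Torques about the foot: N_wall · 5 sin 72.2° = 48×9.8×2.5 cos 72.2° + 104×9.8×4.6 cos 72.2° → N_wall = 376.57 N.
ΣF_x = 0: f_floor = N_wall = 376.57 N.
μ_min = f_floor / N_floor = 376.57 / 1489.6 = 0.2528.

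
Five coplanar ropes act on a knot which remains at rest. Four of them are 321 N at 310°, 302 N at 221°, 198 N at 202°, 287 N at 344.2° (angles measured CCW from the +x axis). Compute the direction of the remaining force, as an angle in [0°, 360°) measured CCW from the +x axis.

θ ≈ 96.8°

Sum the known components: ΣF_x = 70.99 N, ΣF_y = -596.3 N.
For equilibrium the remaining force must supply (−ΣF_x, −ΣF_y) = (-70.99, 596.3) N.
Magnitude = √((-70.99)² + (596.3)²) = 600.6 N; direction = atan2(596.3, -70.99) = 96.8°.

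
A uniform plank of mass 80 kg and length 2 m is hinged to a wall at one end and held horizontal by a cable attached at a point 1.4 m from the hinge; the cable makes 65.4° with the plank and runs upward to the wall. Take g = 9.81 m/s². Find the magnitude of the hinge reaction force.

|H| ≈ 341 N

Take torques about the hinge: T sin 65.4° · 1.4 = 80×9.81×1 = 784.8 N·m.
So T = 784.8 / (0.9092 × 1.4) = 616.53 N.
ΣF_x = 0: H_x = T cos 65.4° = 256.65 N.
ΣF_y = 0: H_y = (80×9.81) − T sin 65.4° = 784.8 − 560.57 = 224.23 N.
|H| = √(H_x² + H_y²) = √((256.65)² + (224.23)²) = 340.8 N.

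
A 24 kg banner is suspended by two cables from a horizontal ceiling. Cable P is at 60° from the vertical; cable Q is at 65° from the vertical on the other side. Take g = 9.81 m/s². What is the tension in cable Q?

Angles from the horizontal: cable P is 90° − 60° = 30°, cable Q is 90° − 65° = 25°.
Weight W = 24 × 9.81 = 235.4 N acts straight down.
Horizontal: T_P cos 30° = T_Q cos 25°  →  T_P = 1.047 T_Q.
Vertical: T_P sin 30° + T_Q sin 25° = 235.4.
Substituting the horizontal relation into the vertical equation gives 0.9459 T_Q = 235.4, so T_Q = 248.9 N.

T_Q ≈ 249 N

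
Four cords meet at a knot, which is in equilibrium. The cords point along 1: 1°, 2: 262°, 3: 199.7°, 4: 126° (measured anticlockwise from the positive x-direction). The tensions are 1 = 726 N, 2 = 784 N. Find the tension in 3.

T_3 ≈ 52.2 N

Resolve: ΣF_x = 726 cos 1° + 784 cos 262° + T_3 cos 199.7° + T_4 cos 126° = 0.
        ΣF_y = 726 sin 1° + 784 sin 262° + T_3 sin 199.7° + T_4 sin 126° = 0.
The known terms sum to (616.8, -763.7) N, so -0.9415 T_3 − 0.5878 T_4 = -616.8 and -0.3371 T_3 + 0.8090 T_4 = 763.7.
Solving simultaneously: T_3 = 52.19 N, T_4 = 965.7 N.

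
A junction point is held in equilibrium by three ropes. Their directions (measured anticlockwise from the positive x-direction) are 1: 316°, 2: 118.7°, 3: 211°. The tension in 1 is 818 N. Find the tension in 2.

T_2 ≈ 791 N

Resolve: ΣF_x = 818 cos 316° + T_2 cos 118.7° + T_3 cos 211° = 0.
        ΣF_y = 818 sin 316° + T_2 sin 118.7° + T_3 sin 211° = 0.
The known terms sum to (588.4, -568.2) N, so -0.4802 T_2 − 0.8572 T_3 = -588.4 and 0.8771 T_2 − 0.5150 T_3 = 568.2.
Solving simultaneously: T_2 = 790.8 N, T_3 = 243.4 N.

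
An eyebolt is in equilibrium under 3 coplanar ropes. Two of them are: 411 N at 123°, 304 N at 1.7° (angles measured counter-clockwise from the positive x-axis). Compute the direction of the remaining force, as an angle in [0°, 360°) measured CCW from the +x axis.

θ ≈ 257°

Sum the known components: ΣF_x = 80.02 N, ΣF_y = 353.7 N.
For equilibrium the remaining force must supply (−ΣF_x, −ΣF_y) = (-80.02, -353.7) N.
Magnitude = √((-80.02)² + (-353.7)²) = 362.7 N; direction = atan2(-353.7, -80.02) = 257.3°.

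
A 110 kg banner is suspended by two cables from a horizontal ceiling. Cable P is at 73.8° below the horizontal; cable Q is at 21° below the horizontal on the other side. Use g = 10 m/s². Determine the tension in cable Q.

T_Q ≈ 308 N

Weight W = 110 × 10 = 1100 N acts straight down.
Horizontal: T_P cos 73.8° = T_Q cos 21°  →  T_P = 3.346 T_Q.
Vertical: T_P sin 73.8° + T_Q sin 21° = 1100.
Substituting the horizontal relation into the vertical equation gives 3.572 T_Q = 1100, so T_Q = 308 N.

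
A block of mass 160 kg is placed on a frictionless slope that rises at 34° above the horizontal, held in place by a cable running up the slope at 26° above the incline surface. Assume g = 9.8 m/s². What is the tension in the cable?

Take axes along and perpendicular to the incline. Weight components: W sin 34° = 876.8 N down-slope, W cos 34° = 1300 N into the surface.
Along incline: T cos 26° = W sin 34° → T = 975.5 N.
Perpendicular: N = W cos 34° − T sin 26° = 872.3 N.

T ≈ 976 N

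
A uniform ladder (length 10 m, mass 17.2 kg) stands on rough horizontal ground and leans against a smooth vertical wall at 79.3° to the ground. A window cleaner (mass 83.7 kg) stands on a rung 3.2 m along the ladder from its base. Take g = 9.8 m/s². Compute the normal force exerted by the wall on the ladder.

Torques about the foot: N_wall · 10 sin 79.3° = 17.2×9.8×5 cos 79.3° + 83.7×9.8×3.2 cos 79.3° → N_wall = 65.522 N.

N_wall ≈ 65.5 N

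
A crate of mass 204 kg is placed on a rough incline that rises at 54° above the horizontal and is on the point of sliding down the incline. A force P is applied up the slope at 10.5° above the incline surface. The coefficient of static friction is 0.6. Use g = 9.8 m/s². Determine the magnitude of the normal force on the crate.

N ≈ 985 N

On the verge of sliding down the incline, friction equals μN and acts up the slope.
Perpendicular: N + P sin 10.5° = W cos 54° = 1175 N.
Along incline: P cos 10.5° + μN = W sin 54° with W sin 54° = 1617 N.
Solving the pair for P and N: P = 1044 N, N = 984.9 N (and f = μN = 590.9 N).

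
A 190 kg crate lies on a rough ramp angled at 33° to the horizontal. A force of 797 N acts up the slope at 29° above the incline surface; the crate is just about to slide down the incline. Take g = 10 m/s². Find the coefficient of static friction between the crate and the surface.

On the verge of sliding down the incline, friction is at its maximum μN and acts up the slope.
Perpendicular to incline: N = W cos 33° − P sin 29° = 1593 − 386.4 = 1207 N.
Along incline: P cos 29° + μN = W sin 33° → μ = (W sin 33° − P cos 29°) / N = 0.2798.

μ ≈ 0.280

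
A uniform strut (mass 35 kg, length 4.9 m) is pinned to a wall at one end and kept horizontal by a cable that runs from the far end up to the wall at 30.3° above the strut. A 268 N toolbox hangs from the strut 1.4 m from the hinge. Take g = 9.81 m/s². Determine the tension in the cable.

T ≈ 492 N

Take torques about the hinge: T sin 30.3° · 4.9 = 35×9.81×2.45 + 268×1.4 = 1216.4 N·m.
So T = 1216.4 / (0.5045 × 4.9) = 492.04 N.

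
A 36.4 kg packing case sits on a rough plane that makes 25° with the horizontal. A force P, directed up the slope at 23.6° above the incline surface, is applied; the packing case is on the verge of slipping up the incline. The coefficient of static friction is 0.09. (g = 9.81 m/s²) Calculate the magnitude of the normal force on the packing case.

N ≈ 248 N

On the verge of sliding up the incline, friction equals μN and acts down the slope.
Perpendicular: N + P sin 23.6° = W cos 25° = 323.6 N.
Along incline: P cos 23.6° = W sin 25° + μN  with W sin 25° = 150.9 N.
Solving the pair for P and N: P = 189 N, N = 247.9 N (and f = μN = 22.32 N).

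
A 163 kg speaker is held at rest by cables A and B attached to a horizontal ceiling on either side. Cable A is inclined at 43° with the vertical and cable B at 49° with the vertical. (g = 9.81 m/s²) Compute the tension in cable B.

T_B ≈ 1090 N

Angles from the horizontal: cable A is 90° − 43° = 47°, cable B is 90° − 49° = 41°.
Weight W = 163 × 9.81 = 1599 N acts straight down.
Horizontal: T_A cos 47° = T_B cos 41°  →  T_A = 1.107 T_B.
Vertical: T_A sin 47° + T_B sin 41° = 1599.
Substituting the horizontal relation into the vertical equation gives 1.465 T_B = 1599, so T_B = 1091 N.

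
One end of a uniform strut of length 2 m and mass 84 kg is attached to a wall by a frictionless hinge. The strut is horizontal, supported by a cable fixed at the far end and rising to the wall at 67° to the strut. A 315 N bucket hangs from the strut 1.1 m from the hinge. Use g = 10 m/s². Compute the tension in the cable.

Take torques about the hinge: T sin 67° · 2 = 84×10×1 + 315×1.1 = 1186.5 N·m.
So T = 1186.5 / (0.9205 × 2) = 644.48 N.

T ≈ 644 N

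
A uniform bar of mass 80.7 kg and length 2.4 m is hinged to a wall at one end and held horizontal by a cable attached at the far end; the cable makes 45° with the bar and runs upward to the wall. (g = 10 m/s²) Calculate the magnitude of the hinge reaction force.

|H| ≈ 571 N

Take torques about the hinge: T sin 45° · 2.4 = 80.7×10×1.2 = 968.4 N·m.
So T = 968.4 / (0.7071 × 2.4) = 570.64 N.
ΣF_x = 0: H_x = T cos 45° = 403.5 N.
ΣF_y = 0: H_y = (80.7×10) − T sin 45° = 807 − 403.5 = 403.5 N.
|H| = √(H_x² + H_y²) = √((403.5)² + (403.5)²) = 570.64 N.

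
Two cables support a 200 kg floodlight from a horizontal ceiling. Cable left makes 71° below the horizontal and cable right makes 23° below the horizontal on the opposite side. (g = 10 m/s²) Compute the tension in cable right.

Weight W = 200 × 10 = 2000 N acts straight down.
Horizontal: T_left cos 71° = T_right cos 23°  →  T_left = 2.827 T_right.
Vertical: T_left sin 71° + T_right sin 23° = 2000.
Substituting the horizontal relation into the vertical equation gives 3.064 T_right = 2000, so T_right = 652.7 N.

T_right ≈ 653 N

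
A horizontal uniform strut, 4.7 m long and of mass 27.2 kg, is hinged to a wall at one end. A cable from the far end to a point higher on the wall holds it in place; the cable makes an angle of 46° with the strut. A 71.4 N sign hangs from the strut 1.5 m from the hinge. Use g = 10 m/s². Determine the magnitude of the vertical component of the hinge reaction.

|H_y| ≈ 185 N

Take torques about the hinge: T sin 46° · 4.7 = 27.2×10×2.35 + 71.4×1.5 = 746.3 N·m.
So T = 746.3 / (0.7193 × 4.7) = 220.74 N.
ΣF_y = 0: H_y = (27.2×10 + 71.4) − T sin 46° = 343.4 − 158.79 = 184.61 N.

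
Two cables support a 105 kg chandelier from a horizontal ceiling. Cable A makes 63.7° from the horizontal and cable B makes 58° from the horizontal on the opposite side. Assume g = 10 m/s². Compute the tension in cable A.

Weight W = 105 × 10 = 1050 N acts straight down.
Horizontal: T_A cos 63.7° = T_B cos 58°  →  T_B = 0.8361 T_A.
Vertical: T_A sin 63.7° + T_B sin 58° = 1050.
Substituting the horizontal relation into the vertical equation gives 1.606 T_A = 1050, so T_A = 654 N.

T_A ≈ 654 N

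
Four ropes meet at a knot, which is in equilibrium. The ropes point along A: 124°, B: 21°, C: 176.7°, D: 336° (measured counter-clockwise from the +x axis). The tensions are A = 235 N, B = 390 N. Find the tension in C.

Resolve: ΣF_x = 235 cos 124° + 390 cos 21° + T_C cos 176.7° + T_D cos 336° = 0.
        ΣF_y = 235 sin 124° + 390 sin 21° + T_C sin 176.7° + T_D sin 336° = 0.
The known terms sum to (232.7, 334.6) N, so -0.9983 T_C + 0.9135 T_D = -232.7 and 0.0576 T_C − 0.4067 T_D = -334.6.
Solving simultaneously: T_C = 1132 N, T_D = 982.9 N.

T_C ≈ 1130 N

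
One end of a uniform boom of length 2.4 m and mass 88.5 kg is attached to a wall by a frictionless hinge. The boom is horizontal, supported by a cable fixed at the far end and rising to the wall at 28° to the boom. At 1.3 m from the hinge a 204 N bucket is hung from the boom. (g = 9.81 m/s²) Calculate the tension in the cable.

Take torques about the hinge: T sin 28° · 2.4 = 88.5×9.81×1.2 + 204×1.3 = 1307 N·m.
So T = 1307 / (0.4695 × 2.4) = 1160 N.

T ≈ 1160 N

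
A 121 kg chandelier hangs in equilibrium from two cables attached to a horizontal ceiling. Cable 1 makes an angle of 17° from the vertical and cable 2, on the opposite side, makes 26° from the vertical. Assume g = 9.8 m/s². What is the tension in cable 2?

T_2 ≈ 508 N

Angles from the horizontal: cable 1 is 90° − 17° = 73°, cable 2 is 90° − 26° = 64°.
Weight W = 121 × 9.8 = 1186 N acts straight down.
Horizontal: T_1 cos 73° = T_2 cos 64°  →  T_1 = 1.499 T_2.
Vertical: T_1 sin 73° + T_2 sin 64° = 1186.
Substituting the horizontal relation into the vertical equation gives 2.333 T_2 = 1186, so T_2 = 508.4 N.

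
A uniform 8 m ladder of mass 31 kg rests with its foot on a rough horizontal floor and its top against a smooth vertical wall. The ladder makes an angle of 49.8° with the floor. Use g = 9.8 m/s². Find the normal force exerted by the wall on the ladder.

Torques about the foot: N_wall · 8 sin 49.8° = 31×9.8×4 cos 49.8° → N_wall = 128.37 N.

N_wall ≈ 128 N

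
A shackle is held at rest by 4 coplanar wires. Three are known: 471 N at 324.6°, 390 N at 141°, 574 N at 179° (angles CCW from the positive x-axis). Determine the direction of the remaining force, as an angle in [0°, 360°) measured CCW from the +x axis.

θ ≈ 2.02°

Sum the known components: ΣF_x = -493.1 N, ΣF_y = -17.39 N.
For equilibrium the remaining force must supply (−ΣF_x, −ΣF_y) = (493.1, 17.39) N.
Magnitude = √((493.1)² + (17.39)²) = 493.4 N; direction = atan2(17.39, 493.1) = 2.0°.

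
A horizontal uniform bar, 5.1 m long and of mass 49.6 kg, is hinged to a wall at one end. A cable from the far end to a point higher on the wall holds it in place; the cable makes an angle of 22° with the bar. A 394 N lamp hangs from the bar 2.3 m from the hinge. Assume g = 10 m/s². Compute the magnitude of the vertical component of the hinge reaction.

|H_y| ≈ 464 N

Take torques about the hinge: T sin 22° · 5.1 = 49.6×10×2.55 + 394×2.3 = 2171 N·m.
So T = 2171 / (0.3746 × 5.1) = 1136.4 N.
ΣF_y = 0: H_y = (49.6×10 + 394) − T sin 22° = 890 − 425.69 = 464.31 N.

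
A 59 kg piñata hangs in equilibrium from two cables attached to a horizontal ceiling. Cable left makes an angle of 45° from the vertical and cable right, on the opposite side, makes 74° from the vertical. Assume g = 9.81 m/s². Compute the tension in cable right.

Angles from the horizontal: cable left is 90° − 45° = 45°, cable right is 90° − 74° = 16°.
Weight W = 59 × 9.81 = 578.8 N acts straight down.
Horizontal: T_left cos 45° = T_right cos 16°  →  T_left = 1.359 T_right.
Vertical: T_left sin 45° + T_right sin 16° = 578.8.
Substituting the horizontal relation into the vertical equation gives 1.237 T_right = 578.8, so T_right = 467.9 N.

T_right ≈ 468 N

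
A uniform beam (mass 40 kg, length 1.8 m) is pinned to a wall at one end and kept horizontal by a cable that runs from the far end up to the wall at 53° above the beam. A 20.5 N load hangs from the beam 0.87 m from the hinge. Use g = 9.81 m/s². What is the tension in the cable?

T ≈ 258 N

Take torques about the hinge: T sin 53° · 1.8 = 40×9.81×0.9 + 20.5×0.87 = 371 N·m.
So T = 371 / (0.7986 × 1.8) = 258.08 N.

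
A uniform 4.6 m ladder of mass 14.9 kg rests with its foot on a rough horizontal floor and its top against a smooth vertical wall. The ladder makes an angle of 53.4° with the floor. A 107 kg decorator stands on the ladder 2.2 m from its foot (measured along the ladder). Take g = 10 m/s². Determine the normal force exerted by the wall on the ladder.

Torques about the foot: N_wall · 4.6 sin 53.4° = 14.9×10×2.3 cos 53.4° + 107×10×2.2 cos 53.4° → N_wall = 435.38 N.

N_wall ≈ 435 N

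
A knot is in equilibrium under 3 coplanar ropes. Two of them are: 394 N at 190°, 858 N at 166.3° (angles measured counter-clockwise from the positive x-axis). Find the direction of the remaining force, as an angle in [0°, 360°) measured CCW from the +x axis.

θ ≈ 354°

Sum the known components: ΣF_x = -1222 N, ΣF_y = 134.8 N.
For equilibrium the remaining force must supply (−ΣF_x, −ΣF_y) = (1222, -134.8) N.
Magnitude = √((1222)² + (-134.8)²) = 1229 N; direction = atan2(-134.8, 1222) = 353.7°.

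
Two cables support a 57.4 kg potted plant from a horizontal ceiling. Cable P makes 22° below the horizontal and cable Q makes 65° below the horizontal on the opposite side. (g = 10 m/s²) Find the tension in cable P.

Weight W = 57.4 × 10 = 574 N acts straight down.
Horizontal: T_P cos 22° = T_Q cos 65°  →  T_Q = 2.194 T_P.
Vertical: T_P sin 22° + T_Q sin 65° = 574.
Substituting the horizontal relation into the vertical equation gives 2.363 T_P = 574, so T_P = 242.9 N.

T_P ≈ 243 N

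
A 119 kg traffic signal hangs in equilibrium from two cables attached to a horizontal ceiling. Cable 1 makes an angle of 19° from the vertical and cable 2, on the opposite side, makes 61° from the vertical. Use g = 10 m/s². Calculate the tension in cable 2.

T_2 ≈ 393 N

Angles from the horizontal: cable 1 is 90° − 19° = 71°, cable 2 is 90° − 61° = 29°.
Weight W = 119 × 10 = 1190 N acts straight down.
Horizontal: T_1 cos 71° = T_2 cos 29°  →  T_1 = 2.686 T_2.
Vertical: T_1 sin 71° + T_2 sin 29° = 1190.
Substituting the horizontal relation into the vertical equation gives 3.025 T_2 = 1190, so T_2 = 393.4 N.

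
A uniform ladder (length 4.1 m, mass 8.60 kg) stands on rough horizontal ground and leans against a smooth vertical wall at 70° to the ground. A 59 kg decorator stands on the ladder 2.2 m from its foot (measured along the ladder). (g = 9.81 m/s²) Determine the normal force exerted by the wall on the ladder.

N_wall ≈ 128 N

Torques about the foot: N_wall · 4.1 sin 70° = 8.60×9.81×2.05 cos 70° + 59×9.81×2.2 cos 70° → N_wall = 128.39 N.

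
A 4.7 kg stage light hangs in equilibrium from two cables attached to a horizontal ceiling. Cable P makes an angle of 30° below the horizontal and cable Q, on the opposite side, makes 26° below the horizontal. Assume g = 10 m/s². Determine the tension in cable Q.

T_Q ≈ 49.1 N

Weight W = 4.7 × 10 = 47 N acts straight down.
Horizontal: T_P cos 30° = T_Q cos 26°  →  T_P = 1.038 T_Q.
Vertical: T_P sin 30° + T_Q sin 26° = 47.
Substituting the horizontal relation into the vertical equation gives 0.9573 T_Q = 47, so T_Q = 49.1 N.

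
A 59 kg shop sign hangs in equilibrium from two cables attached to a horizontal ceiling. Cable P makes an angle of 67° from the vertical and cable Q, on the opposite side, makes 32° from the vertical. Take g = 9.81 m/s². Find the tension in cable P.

Angles from the horizontal: cable P is 90° − 67° = 23°, cable Q is 90° − 32° = 58°.
Weight W = 59 × 9.81 = 578.8 N acts straight down.
Horizontal: T_P cos 23° = T_Q cos 58°  →  T_Q = 1.737 T_P.
Vertical: T_P sin 23° + T_Q sin 58° = 578.8.
Substituting the horizontal relation into the vertical equation gives 1.864 T_P = 578.8, so T_P = 310.5 N.

T_P ≈ 311 N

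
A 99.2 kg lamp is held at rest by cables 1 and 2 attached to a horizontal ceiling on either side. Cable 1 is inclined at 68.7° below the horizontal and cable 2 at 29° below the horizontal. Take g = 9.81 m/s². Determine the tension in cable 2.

Weight W = 99.2 × 9.81 = 973.2 N acts straight down.
Horizontal: T_1 cos 68.7° = T_2 cos 29°  →  T_1 = 2.408 T_2.
Vertical: T_1 sin 68.7° + T_2 sin 29° = 973.2.
Substituting the horizontal relation into the vertical equation gives 2.728 T_2 = 973.2, so T_2 = 356.7 N.

T_2 ≈ 357 N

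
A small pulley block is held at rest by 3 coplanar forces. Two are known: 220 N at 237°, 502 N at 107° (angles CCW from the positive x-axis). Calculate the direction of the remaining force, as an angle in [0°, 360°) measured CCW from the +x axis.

θ ≈ 312°

Sum the known components: ΣF_x = -266.6 N, ΣF_y = 295.6 N.
For equilibrium the remaining force must supply (−ΣF_x, −ΣF_y) = (266.6, -295.6) N.
Magnitude = √((266.6)² + (-295.6)²) = 398 N; direction = atan2(-295.6, 266.6) = 312.1°.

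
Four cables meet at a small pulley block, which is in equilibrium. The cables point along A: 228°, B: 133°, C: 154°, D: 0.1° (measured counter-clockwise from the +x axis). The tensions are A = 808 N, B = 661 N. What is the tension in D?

Resolve: ΣF_x = 808 cos 228° + 661 cos 133° + T_C cos 154° + T_D cos 0.1° = 0.
        ΣF_y = 808 sin 228° + 661 sin 133° + T_C sin 154° + T_D sin 0.1° = 0.
The known terms sum to (-991.5, -117) N, so -0.8988 T_C + 1.0000 T_D = 991.5 and 0.4384 T_C + 0.0017 T_D = 117.
Solving simultaneously: T_C = 262.1 N, T_D = 1227 N.

T_D ≈ 1230 N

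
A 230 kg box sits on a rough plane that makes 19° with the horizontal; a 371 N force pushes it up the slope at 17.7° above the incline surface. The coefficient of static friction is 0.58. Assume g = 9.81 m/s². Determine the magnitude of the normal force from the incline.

N ≈ 2020 N

Axes along / perpendicular to the incline. W sin 19° = 734.6 N down-slope; W cos 19° = 2133 N into the surface.
Perpendicular: N = W cos 19° − P sin 17.7° = 2133 − 112.8 = 2021 N.
Along incline: P cos 17.7° + f = W sin 19° (friction acts up-slope) → f = 734.6 − 353.4 = 381.1 N.
|f| = 381.1 N ≤ μN = 1172 N, so the box is indeed static.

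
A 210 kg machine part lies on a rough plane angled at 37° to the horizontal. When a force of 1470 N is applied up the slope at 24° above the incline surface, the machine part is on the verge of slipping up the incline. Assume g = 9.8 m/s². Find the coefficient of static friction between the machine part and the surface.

μ ≈ 0.0998

On the verge of sliding up the incline, friction is at its maximum μN and acts down the slope.
Perpendicular to incline: N = W cos 37° − P sin 24° = 1644 − 597.9 = 1046 N.
Along incline: P cos 24° − μN = W sin 37° → μ = −(W sin 37° − P cos 24°) / N = 0.09982.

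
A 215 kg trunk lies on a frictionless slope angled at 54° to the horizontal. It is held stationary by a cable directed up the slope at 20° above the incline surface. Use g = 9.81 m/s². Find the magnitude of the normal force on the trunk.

N ≈ 619 N

Take axes along and perpendicular to the incline. Weight components: W sin 54° = 1706 N down-slope, W cos 54° = 1240 N into the surface.
Along incline: T cos 20° = W sin 54° → T = 1816 N.
Perpendicular: N = W cos 54° − T sin 20° = 618.7 N.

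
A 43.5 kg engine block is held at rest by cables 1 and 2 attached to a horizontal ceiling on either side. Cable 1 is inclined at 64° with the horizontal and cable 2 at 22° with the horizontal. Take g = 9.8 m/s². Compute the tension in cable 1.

Weight W = 43.5 × 9.8 = 426.3 N acts straight down.
Horizontal: T_1 cos 64° = T_2 cos 22°  →  T_2 = 0.4728 T_1.
Vertical: T_1 sin 64° + T_2 sin 22° = 426.3.
Substituting the horizontal relation into the vertical equation gives 1.076 T_1 = 426.3, so T_1 = 396.2 N.

T_1 ≈ 396 N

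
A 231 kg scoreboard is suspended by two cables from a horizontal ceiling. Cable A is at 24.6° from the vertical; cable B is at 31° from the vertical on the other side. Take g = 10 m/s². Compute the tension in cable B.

T_B ≈ 1170 N

Angles from the horizontal: cable A is 90° − 24.6° = 65.4°, cable B is 90° − 31° = 59°.
Weight W = 231 × 10 = 2310 N acts straight down.
Horizontal: T_A cos 65.4° = T_B cos 59°  →  T_A = 1.237 T_B.
Vertical: T_A sin 65.4° + T_B sin 59° = 2310.
Substituting the horizontal relation into the vertical equation gives 1.982 T_B = 2310, so T_B = 1165 N.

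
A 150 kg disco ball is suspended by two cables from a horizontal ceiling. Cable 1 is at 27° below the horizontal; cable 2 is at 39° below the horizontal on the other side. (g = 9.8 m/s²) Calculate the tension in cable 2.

T_2 ≈ 1430 N

Weight W = 150 × 9.8 = 1470 N acts straight down.
Horizontal: T_1 cos 27° = T_2 cos 39°  →  T_1 = 0.8722 T_2.
Vertical: T_1 sin 27° + T_2 sin 39° = 1470.
Substituting the horizontal relation into the vertical equation gives 1.025 T_2 = 1470, so T_2 = 1434 N.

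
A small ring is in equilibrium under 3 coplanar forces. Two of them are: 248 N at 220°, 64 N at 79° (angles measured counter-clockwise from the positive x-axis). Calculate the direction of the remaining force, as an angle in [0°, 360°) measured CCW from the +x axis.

θ ≈ 28.5°

Sum the known components: ΣF_x = -177.8 N, ΣF_y = -96.59 N.
For equilibrium the remaining force must supply (−ΣF_x, −ΣF_y) = (177.8, 96.59) N.
Magnitude = √((177.8)² + (96.59)²) = 202.3 N; direction = atan2(96.59, 177.8) = 28.5°.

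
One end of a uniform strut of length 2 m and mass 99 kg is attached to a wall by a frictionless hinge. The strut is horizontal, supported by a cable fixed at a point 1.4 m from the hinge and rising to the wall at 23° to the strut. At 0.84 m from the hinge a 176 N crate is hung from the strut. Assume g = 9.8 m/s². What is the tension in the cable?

T ≈ 2040 N

Take torques about the hinge: T sin 23° · 1.4 = 99×9.8×1 + 176×0.84 = 1118 N·m.
So T = 1118 / (0.3907 × 1.4) = 2043.9 N.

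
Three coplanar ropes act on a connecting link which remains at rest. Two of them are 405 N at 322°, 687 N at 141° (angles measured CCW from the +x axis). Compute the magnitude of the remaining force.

Sum the known components: ΣF_x = -214.8 N, ΣF_y = 183 N.
For equilibrium the remaining force must supply (−ΣF_x, −ΣF_y) = (214.8, -183) N.
Magnitude = √((214.8)² + (-183)²) = 282.2 N; direction = atan2(-183, 214.8) = 319.6°.

F ≈ 282 N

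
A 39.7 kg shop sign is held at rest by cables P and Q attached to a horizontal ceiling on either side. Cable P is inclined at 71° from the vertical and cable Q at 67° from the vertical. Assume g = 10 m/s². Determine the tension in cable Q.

T_Q ≈ 561 N

Angles from the horizontal: cable P is 90° − 71° = 19°, cable Q is 90° − 67° = 23°.
Weight W = 39.7 × 10 = 397 N acts straight down.
Horizontal: T_P cos 19° = T_Q cos 23°  →  T_P = 0.9735 T_Q.
Vertical: T_P sin 19° + T_Q sin 23° = 397.
Substituting the horizontal relation into the vertical equation gives 0.7077 T_Q = 397, so T_Q = 561 N.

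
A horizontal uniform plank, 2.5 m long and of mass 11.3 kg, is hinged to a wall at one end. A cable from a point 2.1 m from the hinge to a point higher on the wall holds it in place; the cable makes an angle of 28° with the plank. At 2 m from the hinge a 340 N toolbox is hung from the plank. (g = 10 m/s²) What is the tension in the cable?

Take torques about the hinge: T sin 28° · 2.1 = 11.3×10×1.25 + 340×2 = 821.25 N·m.
So T = 821.25 / (0.4695 × 2.1) = 833 N.

T ≈ 833 N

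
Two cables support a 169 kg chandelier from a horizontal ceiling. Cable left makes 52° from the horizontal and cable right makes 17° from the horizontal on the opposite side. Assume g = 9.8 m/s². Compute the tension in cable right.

Weight W = 169 × 9.8 = 1656 N acts straight down.
Horizontal: T_left cos 52° = T_right cos 17°  →  T_left = 1.553 T_right.
Vertical: T_left sin 52° + T_right sin 17° = 1656.
Substituting the horizontal relation into the vertical equation gives 1.516 T_right = 1656, so T_right = 1092 N.

T_right ≈ 1090 N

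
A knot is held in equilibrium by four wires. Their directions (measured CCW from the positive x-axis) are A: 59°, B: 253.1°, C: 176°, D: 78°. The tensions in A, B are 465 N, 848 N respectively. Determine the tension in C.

T_C ≈ 79.7 N

Resolve: ΣF_x = 465 cos 59° + 848 cos 253.1° + T_C cos 176° + T_D cos 78° = 0.
        ΣF_y = 465 sin 59° + 848 sin 253.1° + T_C sin 176° + T_D sin 78° = 0.
The known terms sum to (-7.023, -412.8) N, so -0.9976 T_C + 0.2079 T_D = 7.023 and 0.0698 T_C + 0.9781 T_D = 412.8.
Solving simultaneously: T_C = 79.73 N, T_D = 416.3 N.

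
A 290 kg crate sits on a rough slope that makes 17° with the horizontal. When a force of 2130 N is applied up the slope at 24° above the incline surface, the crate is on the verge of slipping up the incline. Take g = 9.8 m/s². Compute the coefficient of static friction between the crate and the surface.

On the verge of sliding up the incline, friction is at its maximum μN and acts down the slope.
Perpendicular to incline: N = W cos 17° − P sin 24° = 2718 − 866.3 = 1851 N.
Along incline: P cos 24° − μN = W sin 17° → μ = −(W sin 17° − P cos 24°) / N = 0.6022.

μ ≈ 0.602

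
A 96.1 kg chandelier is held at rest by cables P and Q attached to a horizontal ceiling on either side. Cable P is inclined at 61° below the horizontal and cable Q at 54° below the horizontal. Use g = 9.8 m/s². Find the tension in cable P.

T_P ≈ 611 N

Weight W = 96.1 × 9.8 = 941.8 N acts straight down.
Horizontal: T_P cos 61° = T_Q cos 54°  →  T_Q = 0.8248 T_P.
Vertical: T_P sin 61° + T_Q sin 54° = 941.8.
Substituting the horizontal relation into the vertical equation gives 1.542 T_P = 941.8, so T_P = 610.8 N.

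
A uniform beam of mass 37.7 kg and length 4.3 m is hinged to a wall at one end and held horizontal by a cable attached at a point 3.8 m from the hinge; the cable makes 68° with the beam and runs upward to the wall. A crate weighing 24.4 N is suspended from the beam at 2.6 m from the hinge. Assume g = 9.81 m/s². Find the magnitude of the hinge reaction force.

|H| ≈ 191 N

Take torques about the hinge: T sin 68° · 3.8 = 37.7×9.81×2.15 + 24.4×2.6 = 858.59 N·m.
So T = 858.59 / (0.9272 × 3.8) = 243.69 N.
ΣF_x = 0: H_x = T cos 68° = 91.288 N.
ΣF_y = 0: H_y = (37.7×9.81 + 24.4) − T sin 68° = 394.24 − 225.94 = 168.29 N.
|H| = √(H_x² + H_y²) = √((91.288)² + (168.29)²) = 191.46 N.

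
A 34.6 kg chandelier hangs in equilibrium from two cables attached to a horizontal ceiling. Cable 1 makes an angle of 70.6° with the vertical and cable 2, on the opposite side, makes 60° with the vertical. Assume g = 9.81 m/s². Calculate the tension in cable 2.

T_2 ≈ 422 N

Angles from the horizontal: cable 1 is 90° − 70.6° = 19.4°, cable 2 is 90° − 60° = 30°.
Weight W = 34.6 × 9.81 = 339.4 N acts straight down.
Horizontal: T_1 cos 19.4° = T_2 cos 30°  →  T_1 = 0.9182 T_2.
Vertical: T_1 sin 19.4° + T_2 sin 30° = 339.4.
Substituting the horizontal relation into the vertical equation gives 0.805 T_2 = 339.4, so T_2 = 421.7 N.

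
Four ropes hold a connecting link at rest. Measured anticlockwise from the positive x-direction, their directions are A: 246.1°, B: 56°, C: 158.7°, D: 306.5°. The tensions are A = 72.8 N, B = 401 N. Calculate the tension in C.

Resolve: ΣF_x = 72.8 cos 246.1° + 401 cos 56° + T_C cos 158.7° + T_D cos 306.5° = 0.
        ΣF_y = 72.8 sin 246.1° + 401 sin 56° + T_C sin 158.7° + T_D sin 306.5° = 0.
The known terms sum to (194.7, 265.9) N, so -0.9317 T_C + 0.5948 T_D = -194.7 and 0.3633 T_C − 0.8039 T_D = -265.9.
Solving simultaneously: T_C = 590.6 N, T_D = 597.6 N.

T_C ≈ 591 N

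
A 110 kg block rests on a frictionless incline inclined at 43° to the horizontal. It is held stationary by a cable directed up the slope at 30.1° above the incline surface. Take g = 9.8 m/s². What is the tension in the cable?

Take axes along and perpendicular to the incline. Weight components: W sin 43° = 735.2 N down-slope, W cos 43° = 788.4 N into the surface.
Along incline: T cos 30.1° = W sin 43° → T = 849.8 N.
Perpendicular: N = W cos 43° − T sin 30.1° = 362.2 N.

T ≈ 850 N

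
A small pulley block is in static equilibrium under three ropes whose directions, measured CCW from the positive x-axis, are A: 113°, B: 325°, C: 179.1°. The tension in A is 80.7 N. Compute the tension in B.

T_B ≈ 132 N

Resolve: ΣF_x = 80.7 cos 113° + T_B cos 325° + T_C cos 179.1° = 0.
        ΣF_y = 80.7 sin 113° + T_B sin 325° + T_C sin 179.1° = 0.
The known terms sum to (-31.53, 74.28) N, so 0.8192 T_B − 0.9999 T_C = 31.53 and -0.5736 T_B + 0.0157 T_C = -74.28.
Solving simultaneously: T_B = 131.6 N, T_C = 76.28 N.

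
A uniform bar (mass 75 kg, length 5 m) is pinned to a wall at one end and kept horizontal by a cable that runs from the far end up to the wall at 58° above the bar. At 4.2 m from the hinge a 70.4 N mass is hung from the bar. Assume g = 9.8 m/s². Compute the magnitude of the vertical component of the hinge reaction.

Take torques about the hinge: T sin 58° · 5 = 75×9.8×2.5 + 70.4×4.2 = 2133.2 N·m.
So T = 2133.2 / (0.8480 × 5) = 503.08 N.
ΣF_y = 0: H_y = (75×9.8 + 70.4) − T sin 58° = 805.4 − 426.64 = 378.76 N.

|H_y| ≈ 379 N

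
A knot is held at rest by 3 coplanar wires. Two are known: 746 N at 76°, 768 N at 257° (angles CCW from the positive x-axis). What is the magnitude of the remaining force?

Sum the known components: ΣF_x = 7.711 N, ΣF_y = -24.48 N.
For equilibrium the remaining force must supply (−ΣF_x, −ΣF_y) = (-7.711, 24.48) N.
Magnitude = √((-7.711)² + (24.48)²) = 25.66 N; direction = atan2(24.48, -7.711) = 107.5°.

F ≈ 25.7 N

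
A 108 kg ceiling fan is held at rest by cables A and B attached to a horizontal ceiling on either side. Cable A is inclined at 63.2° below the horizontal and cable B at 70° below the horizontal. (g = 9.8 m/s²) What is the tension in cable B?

T_B ≈ 655 N

Weight W = 108 × 9.8 = 1058 N acts straight down.
Horizontal: T_A cos 63.2° = T_B cos 70°  →  T_A = 0.7586 T_B.
Vertical: T_A sin 63.2° + T_B sin 70° = 1058.
Substituting the horizontal relation into the vertical equation gives 1.617 T_B = 1058, so T_B = 654.6 N.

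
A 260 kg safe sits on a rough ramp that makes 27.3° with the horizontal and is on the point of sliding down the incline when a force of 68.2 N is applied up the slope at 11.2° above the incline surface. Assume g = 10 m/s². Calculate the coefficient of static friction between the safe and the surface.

μ ≈ 0.490

On the verge of sliding down the incline, friction is at its maximum μN and acts up the slope.
Perpendicular to incline: N = W cos 27.3° − P sin 11.2° = 2310 − 13.25 = 2297 N.
Along incline: P cos 11.2° + μN = W sin 27.3° → μ = (W sin 27.3° − P cos 11.2°) / N = 0.49.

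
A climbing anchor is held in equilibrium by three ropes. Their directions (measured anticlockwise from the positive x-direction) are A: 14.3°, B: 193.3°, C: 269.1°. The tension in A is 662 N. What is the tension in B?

Resolve: ΣF_x = 662 cos 14.3° + T_B cos 193.3° + T_C cos 269.1° = 0.
        ΣF_y = 662 sin 14.3° + T_B sin 193.3° + T_C sin 269.1° = 0.
The known terms sum to (641.5, 163.5) N, so -0.9732 T_B − 0.0157 T_C = -641.5 and -0.2300 T_B − 0.9999 T_C = -163.5.
Solving simultaneously: T_B = 659 N, T_C = 11.92 N.

T_B ≈ 659 N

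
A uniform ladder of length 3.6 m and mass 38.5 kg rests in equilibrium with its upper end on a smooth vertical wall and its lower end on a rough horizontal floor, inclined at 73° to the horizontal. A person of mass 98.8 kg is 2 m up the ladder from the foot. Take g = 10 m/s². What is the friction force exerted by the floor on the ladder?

Torques about the foot: N_wall · 3.6 sin 73° = 38.5×10×1.8 cos 73° + 98.8×10×2 cos 73° → N_wall = 226.67 N.
ΣF_x = 0: f_floor = N_wall = 226.67 N.

f ≈ 227 N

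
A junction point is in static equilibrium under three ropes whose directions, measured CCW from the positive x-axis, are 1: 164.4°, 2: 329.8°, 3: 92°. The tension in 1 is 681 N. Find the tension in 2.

Resolve: ΣF_x = 681 cos 164.4° + T_2 cos 329.8° + T_3 cos 92° = 0.
        ΣF_y = 681 sin 164.4° + T_2 sin 329.8° + T_3 sin 92° = 0.
The known terms sum to (-655.9, 183.1) N, so 0.8643 T_2 − 0.0349 T_3 = 655.9 and -0.5030 T_2 + 0.9994 T_3 = -183.1.
Solving simultaneously: T_2 = 767.1 N, T_3 = 202.9 N.

T_2 ≈ 767 N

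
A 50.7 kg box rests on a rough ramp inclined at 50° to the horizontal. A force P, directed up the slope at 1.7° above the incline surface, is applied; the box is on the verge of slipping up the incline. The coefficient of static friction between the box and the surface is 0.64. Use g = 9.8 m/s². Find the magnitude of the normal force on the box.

On the verge of sliding up the incline, friction equals μN and acts down the slope.
Perpendicular: N + P sin 1.7° = W cos 50° = 319.4 N.
Along incline: P cos 1.7° = W sin 50° + μN  with W sin 50° = 380.6 N.
Solving the pair for P and N: P = 574.4 N, N = 302.3 N (and f = μN = 193.5 N).

N ≈ 302 N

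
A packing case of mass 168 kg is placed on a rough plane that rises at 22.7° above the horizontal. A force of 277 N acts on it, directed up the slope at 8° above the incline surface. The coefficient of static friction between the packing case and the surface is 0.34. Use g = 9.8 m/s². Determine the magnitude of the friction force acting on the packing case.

f ≈ 361 N

Axes along / perpendicular to the incline. W sin 22.7° = 635.4 N down-slope; W cos 22.7° = 1519 N into the surface.
Perpendicular: N = W cos 22.7° − P sin 8° = 1519 − 38.55 = 1480 N.
Along incline: P cos 8° + f = W sin 22.7° (friction acts up-slope) → f = 635.4 − 274.3 = 361.1 N.
|f| = 361.1 N ≤ μN = 503.3 N, so the packing case is indeed static.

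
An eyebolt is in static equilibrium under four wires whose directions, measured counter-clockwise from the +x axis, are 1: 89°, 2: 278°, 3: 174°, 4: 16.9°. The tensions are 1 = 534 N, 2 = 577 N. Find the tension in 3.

T_3 ≈ 159 N

Resolve: ΣF_x = 534 cos 89° + 577 cos 278° + T_3 cos 174° + T_4 cos 16.9° = 0.
        ΣF_y = 534 sin 89° + 577 sin 278° + T_3 sin 174° + T_4 sin 16.9° = 0.
The known terms sum to (89.62, -37.47) N, so -0.9945 T_3 + 0.9568 T_4 = -89.62 and 0.1045 T_3 + 0.2907 T_4 = 37.47.
Solving simultaneously: T_3 = 159.1 N, T_4 = 71.68 N.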